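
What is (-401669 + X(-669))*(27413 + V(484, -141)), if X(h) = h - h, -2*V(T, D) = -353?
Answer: -22163693751/2 ≈ -1.1082e+10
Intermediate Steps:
V(T, D) = 353/2 (V(T, D) = -½*(-353) = 353/2)
X(h) = 0
(-401669 + X(-669))*(27413 + V(484, -141)) = (-401669 + 0)*(27413 + 353/2) = -401669*55179/2 = -22163693751/2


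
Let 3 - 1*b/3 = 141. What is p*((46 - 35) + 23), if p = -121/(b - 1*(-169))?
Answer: 4114/245 ≈ 16.792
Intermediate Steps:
b = -414 (b = 9 - 3*141 = 9 - 423 = -414)
p = 121/245 (p = -121/(-414 - 1*(-169)) = -121/(-414 + 169) = -121/(-245) = -121*(-1/245) = 121/245 ≈ 0.49388)
p*((46 - 35) + 23) = 121*((46 - 35) + 23)/245 = 121*(11 + 23)/245 = (121/245)*34 = 4114/245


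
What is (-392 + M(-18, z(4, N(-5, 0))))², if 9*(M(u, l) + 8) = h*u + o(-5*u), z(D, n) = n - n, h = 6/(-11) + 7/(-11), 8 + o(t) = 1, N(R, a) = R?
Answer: 1555750249/9801 ≈ 1.5873e+5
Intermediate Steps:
o(t) = -7 (o(t) = -8 + 1 = -7)
h = -13/11 (h = 6*(-1/11) + 7*(-1/11) = -6/11 - 7/11 = -13/11 ≈ -1.1818)
z(D, n) = 0
M(u, l) = -79/9 - 13*u/99 (M(u, l) = -8 + (-13*u/11 - 7)/9 = -8 + (-7 - 13*u/11)/9 = -8 + (-7/9 - 13*u/99) = -79/9 - 13*u/99)
(-392 + M(-18, z(4, N(-5, 0))))² = (-392 + (-79/9 - 13/99*(-18)))² = (-392 + (-79/9 + 26/11))² = (-392 - 635/99)² = (-39443/99)² = 1555750249/9801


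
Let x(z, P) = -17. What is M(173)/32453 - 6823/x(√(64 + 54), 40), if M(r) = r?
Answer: 13025280/32453 ≈ 401.36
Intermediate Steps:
M(173)/32453 - 6823/x(√(64 + 54), 40) = 173/32453 - 6823/(-17) = 173*(1/32453) - 6823*(-1/17) = 173/32453 + 6823/17 = 13025280/32453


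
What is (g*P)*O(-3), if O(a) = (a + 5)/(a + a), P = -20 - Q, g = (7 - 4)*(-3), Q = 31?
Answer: -153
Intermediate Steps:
g = -9 (g = 3*(-3) = -9)
P = -51 (P = -20 - 1*31 = -20 - 31 = -51)
O(a) = (5 + a)/(2*a) (O(a) = (5 + a)/((2*a)) = (5 + a)*(1/(2*a)) = (5 + a)/(2*a))
(g*P)*O(-3) = (-9*(-51))*((½)*(5 - 3)/(-3)) = 459*((½)*(-⅓)*2) = 459*(-⅓) = -153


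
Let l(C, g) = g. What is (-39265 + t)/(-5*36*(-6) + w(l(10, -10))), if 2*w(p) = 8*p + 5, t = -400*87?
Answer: -29626/417 ≈ -71.046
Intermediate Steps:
t = -34800
w(p) = 5/2 + 4*p (w(p) = (8*p + 5)/2 = (5 + 8*p)/2 = 5/2 + 4*p)
(-39265 + t)/(-5*36*(-6) + w(l(10, -10))) = (-39265 - 34800)/(-5*36*(-6) + (5/2 + 4*(-10))) = -74065/(-180*(-6) + (5/2 - 40)) = -74065/(1080 - 75/2) = -74065/2085/2 = -74065*2/2085 = -29626/417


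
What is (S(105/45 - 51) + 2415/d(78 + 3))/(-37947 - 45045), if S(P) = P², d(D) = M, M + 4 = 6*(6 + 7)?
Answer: -1599119/55272672 ≈ -0.028931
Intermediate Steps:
M = 74 (M = -4 + 6*(6 + 7) = -4 + 6*13 = -4 + 78 = 74)
d(D) = 74
(S(105/45 - 51) + 2415/d(78 + 3))/(-37947 - 45045) = ((105/45 - 51)² + 2415/74)/(-37947 - 45045) = ((105*(1/45) - 51)² + 2415*(1/74))/(-82992) = ((7/3 - 51)² + 2415/74)*(-1/82992) = ((-146/3)² + 2415/74)*(-1/82992) = (21316/9 + 2415/74)*(-1/82992) = (1599119/666)*(-1/82992) = -1599119/55272672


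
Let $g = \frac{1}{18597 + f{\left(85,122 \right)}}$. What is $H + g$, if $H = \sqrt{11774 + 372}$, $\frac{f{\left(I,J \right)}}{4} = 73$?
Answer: $\frac{1}{18889} + \sqrt{12146} \approx 110.21$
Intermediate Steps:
$f{\left(I,J \right)} = 292$ ($f{\left(I,J \right)} = 4 \cdot 73 = 292$)
$H = \sqrt{12146} \approx 110.21$
$g = \frac{1}{18889}$ ($g = \frac{1}{18597 + 292} = \frac{1}{18889} \approx 5.2941 \cdot 10^{-5}$)
$H + g = \sqrt{12146} + \frac{1}{18889} = \frac{1}{18889} + \sqrt{12146}$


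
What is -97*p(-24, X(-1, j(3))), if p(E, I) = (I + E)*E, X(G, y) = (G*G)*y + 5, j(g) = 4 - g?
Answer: -41904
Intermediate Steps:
X(G, y) = 5 + y*G² (X(G, y) = G²*y + 5 = y*G² + 5 = 5 + y*G²)
p(E, I) = E*(E + I) (p(E, I) = (E + I)*E = E*(E + I))
-97*p(-24, X(-1, j(3))) = -(-2328)*(-24 + (5 + (4 - 1*3)*(-1)²)) = -(-2328)*(-24 + (5 + (4 - 3)*1)) = -(-2328)*(-24 + (5 + 1*1)) = -(-2328)*(-24 + (5 + 1)) = -(-2328)*(-24 + 6) = -(-2328)*(-18) = -97*432 = -41904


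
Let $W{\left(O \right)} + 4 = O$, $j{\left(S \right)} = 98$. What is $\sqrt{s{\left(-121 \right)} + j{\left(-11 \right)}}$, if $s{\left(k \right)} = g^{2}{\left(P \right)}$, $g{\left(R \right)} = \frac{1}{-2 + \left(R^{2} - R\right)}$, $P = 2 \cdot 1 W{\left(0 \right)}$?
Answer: $\frac{\sqrt{480201}}{70} \approx 9.8995$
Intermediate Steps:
$W{\left(O \right)} = -4 + O$
$P = -8$ ($P = 2 \cdot 1 \left(-4 + 0\right) = 2 \left(-4\right) = -8$)
$g{\left(R \right)} = \frac{1}{-2 + R^{2} - R}$
$s{\left(k \right)} = \frac{1}{4900}$ ($s{\left(k \right)} = \left(\frac{1}{-2 + \left(-8\right)^{2} - -8}\right)^{2} = \left(\frac{1}{-2 + 64 + 8}\right)^{2} = \left(\frac{1}{70}\right)^{2} = \frac{1}{4900}$)
$\sqrt{s{\left(-121 \right)} + j{\left(-11 \right)}} = \sqrt{\frac{1}{4900} + 98} = \sqrt{\frac{480201}{4900}} = \frac{\sqrt{480201}}{70}$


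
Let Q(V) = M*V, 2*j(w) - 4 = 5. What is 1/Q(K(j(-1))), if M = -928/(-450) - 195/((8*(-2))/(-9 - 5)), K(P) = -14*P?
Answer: 200/2123891 ≈ 9.4167e-5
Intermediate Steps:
j(w) = 9/2 (j(w) = 2 + (1/2)*5 = 2 + 5/2 = 9/2)
M = -303413/1800 (M = -928*(-1/450) - 195/((-16/(-14))) = 464/225 - 195/((-16*(-1/14))) = 464/225 - 195/8/7 = 464/225 - 195*7/8 = 464/225 - 1365/8 = -303413/1800 ≈ -168.56)
Q(V) = -303413*V/1800
1/Q(K(j(-1))) = 1/(-(-2123891)*9/(900*2)) = 1/(-303413/1800*(-63)) = 1/(2123891/200) = 200/2123891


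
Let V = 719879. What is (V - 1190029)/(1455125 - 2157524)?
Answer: 470150/702399 ≈ 0.66935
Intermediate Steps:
(V - 1190029)/(1455125 - 2157524) = (719879 - 1190029)/(1455125 - 2157524) = -470150/(-702399) = -470150*(-1/702399) = 470150/702399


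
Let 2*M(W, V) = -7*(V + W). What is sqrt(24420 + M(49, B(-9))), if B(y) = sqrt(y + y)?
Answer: sqrt(96994 - 42*I*sqrt(2))/2 ≈ 155.72 - 0.04768*I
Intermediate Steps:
B(y) = sqrt(2)*sqrt(y) (B(y) = sqrt(2*y) = sqrt(2)*sqrt(y))
M(W, V) = -7*V/2 - 7*W/2 (M(W, V) = (-7*(V + W))/2 = (-7*V - 7*W)/2 = -7*V/2 - 7*W/2)
sqrt(24420 + M(49, B(-9))) = sqrt(24420 + (-7*sqrt(2)*sqrt(-9)/2 - 7/2*49)) = sqrt(24420 + (-7*sqrt(2)*3*I/2 - 343/2)) = sqrt(24420 + (-21*I*sqrt(2)/2 - 343/2)) = sqrt(24420 + (-343/2 - 21*I*sqrt(2)/2)) = sqrt(48497/2 - 21*I*sqrt(2)/2)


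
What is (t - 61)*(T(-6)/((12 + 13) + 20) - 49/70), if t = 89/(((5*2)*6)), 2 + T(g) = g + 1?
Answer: 274967/5400 ≈ 50.920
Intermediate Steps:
T(g) = -1 + g (T(g) = -2 + (g + 1) = -2 + (1 + g) = -1 + g)
t = 89/60 (t = 89/((10*6)) = 89/60 ≈ 1.4833)
(t - 61)*(T(-6)/((12 + 13) + 20) - 49/70) = (89/60 - 61)*((-1 - 6)/((12 + 13) + 20) - 49/70) = -3571*(-7/(25 + 20) - 49*1/70)/60 = -3571*(-7/45 - 7/10)/60 = -3571/60*(-77/90) = 274967/5400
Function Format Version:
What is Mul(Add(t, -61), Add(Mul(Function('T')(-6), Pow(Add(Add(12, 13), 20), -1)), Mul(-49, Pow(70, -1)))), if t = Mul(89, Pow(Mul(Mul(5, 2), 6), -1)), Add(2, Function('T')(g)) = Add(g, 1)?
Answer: Rational(274967, 5400) ≈ 50.920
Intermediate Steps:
Function('T')(g) = Add(-1, g) (Function('T')(g) = Add(-2, Add(g, 1)) = Add(-2, Add(1, g)) = Add(-1, g))
t = Rational(89, 60) (t = Mul(89, Pow(Mul(10, 6), -1)) = Mul(89, Pow(60, -1)) = Mul(89, Rational(1, 60)) = Rational(89, 60) ≈ 1.4833)
Mul(Add(t, -61), Add(Mul(Function('T')(-6), Pow(Add(Add(12, 13), 20), -1)), Mul(-49, Pow(70, -1)))) = Mul(Add(Rational(89, 60), -61), Add(Mul(Add(-1, -6), Pow(Add(Add(12, 13), 20), -1)), Mul(-49, Pow(70, -1)))) = Mul(Rational(-3571, 60), Add(Mul(-7, Pow(Add(25, 20), -1)), Mul(-49, Rational(1, 70)))) = Mul(Rational(-3571, 60), Add(Mul(-7, Pow(45, -1)), Rational(-7, 10))) = Mul(Rational(-3571, 60), Add(Mul(-7, Rational(1, 45)), Rational(-7, 10))) = Mul(Rational(-3571, 60), Add(Rational(-7, 45), Rational(-7, 10))) = Mul(Rational(-3571, 60), Rational(-77, 90)) = Rational(274967, 5400)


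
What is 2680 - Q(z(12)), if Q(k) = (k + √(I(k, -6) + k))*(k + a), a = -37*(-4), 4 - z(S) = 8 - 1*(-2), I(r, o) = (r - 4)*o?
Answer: 3532 - 426*√6 ≈ 2488.5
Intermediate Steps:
I(r, o) = o*(-4 + r) (I(r, o) = (-4 + r)*o = o*(-4 + r))
z(S) = -6 (z(S) = 4 - (8 - 1*(-2)) = 4 - (8 + 2) = 4 - 1*10 = 4 - 10 = -6)
a = 148
Q(k) = (148 + k)*(k + √(24 - 5*k)) (Q(k) = (k + √(-6*(-4 + k) + k))*(k + 148) = (k + √((24 - 6*k) + k))*(148 + k) = (k + √(24 - 5*k))*(148 + k) = (148 + k)*(k + √(24 - 5*k)))
2680 - Q(z(12)) = 2680 - ((-6)² + 148*(-6) + 148*√(24 - 5*(-6)) - 6*√(24 - 5*(-6))) = 2680 - (36 - 888 + 148*√(24 + 30) - 6*√(24 + 30)) = 2680 - (36 - 888 + 148*√54 - 18*√6) = 2680 - (36 - 888 + 148*(3*√6) - 18*√6) = 2680 - (36 - 888 + 444*√6 - 18*√6) = 2680 - (-852 + 426*√6) = 2680 + (852 - 426*√6) = 3532 - 426*√6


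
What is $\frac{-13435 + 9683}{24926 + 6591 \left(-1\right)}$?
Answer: $- \frac{3752}{18335} \approx -0.20464$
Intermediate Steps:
$\frac{-13435 + 9683}{24926 + 6591 \left(-1\right)} = - \frac{3752}{24926 - 6591} = - \frac{3752}{18335}$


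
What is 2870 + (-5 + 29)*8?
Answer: 3062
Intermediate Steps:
2870 + (-5 + 29)*8 = 2870 + 24*8 = 2870 + 192 = 3062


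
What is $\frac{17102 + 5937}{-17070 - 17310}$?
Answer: $- \frac{23039}{34380} \approx -0.67013$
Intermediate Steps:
$\frac{17102 + 5937}{-17070 - 17310} = \frac{23039}{-34380} = 23039 \left(- \frac{1}{34380}\right) = - \frac{23039}{34380}$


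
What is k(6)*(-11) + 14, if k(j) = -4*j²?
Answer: 1598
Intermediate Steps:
k(6)*(-11) + 14 = -4*6²*(-11) + 14 = -4*36*(-11) + 14 = -144*(-11) + 14 = 1584 + 14 = 1598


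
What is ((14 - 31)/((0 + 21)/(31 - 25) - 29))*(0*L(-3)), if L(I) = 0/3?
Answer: 0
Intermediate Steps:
L(I) = 0 (L(I) = 0*(1/3) = 0)
((14 - 31)/((0 + 21)/(31 - 25) - 29))*(0*L(-3)) = ((14 - 31)/((0 + 21)/(31 - 25) - 29))*(0*0) = (-17/(21/6 - 29))*0 = (-17/(21*(1/6) - 29))*0 = (-17/(7/2 - 29))*0 = (-17/(-51/2))*0 = -2/51*(-17)*0 = (2/3)*0 = 0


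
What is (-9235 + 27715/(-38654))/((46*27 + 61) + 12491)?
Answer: -118999135/177731092 ≈ -0.66955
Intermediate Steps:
(-9235 + 27715/(-38654))/((46*27 + 61) + 12491) = (-9235 + 27715*(-1/38654))/((1242 + 61) + 12491) = (-9235 - 27715/38654)/(1303 + 12491) = -356997405/38654/13794 = -356997405/38654*1/13794 = -118999135/177731092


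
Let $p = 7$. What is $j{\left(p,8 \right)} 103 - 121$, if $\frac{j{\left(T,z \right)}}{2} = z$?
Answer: $1527$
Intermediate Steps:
$j{\left(T,z \right)} = 2 z$
$j{\left(p,8 \right)} 103 - 121 = 2 \cdot 8 \cdot 103 - 121 = 16 \cdot 103 - 121 = 1648 - 121 = 1527$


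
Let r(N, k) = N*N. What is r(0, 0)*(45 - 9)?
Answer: 0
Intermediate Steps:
r(N, k) = N**2
r(0, 0)*(45 - 9) = 0**2*(45 - 9) = 0*36 = 0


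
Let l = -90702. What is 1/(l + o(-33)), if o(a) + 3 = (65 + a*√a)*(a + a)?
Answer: -10555/1020065733 - 242*I*√33/1020065733 ≈ -1.0347e-5 - 1.3628e-6*I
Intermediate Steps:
o(a) = -3 + 2*a*(65 + a^(3/2)) (o(a) = -3 + (65 + a*√a)*(a + a) = -3 + (65 + a^(3/2))*(2*a) = -3 + 2*a*(65 + a^(3/2)))
1/(l + o(-33)) = 1/(-90702 + (-3 + 2*(-33)^(5/2) + 130*(-33))) = 1/(-90702 + (-3 + 2*(1089*I*√33) - 4290)) = 1/(-90702 + (-3 + 2178*I*√33 - 4290)) = 1/(-90702 + (-4293 + 2178*I*√33)) = 1/(-94995 + 2178*I*√33)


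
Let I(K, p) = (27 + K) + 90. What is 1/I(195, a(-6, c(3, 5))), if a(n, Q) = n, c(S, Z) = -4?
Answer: 1/312 ≈ 0.0032051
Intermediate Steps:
I(K, p) = 117 + K
1/I(195, a(-6, c(3, 5))) = 1/(117 + 195) = 1/312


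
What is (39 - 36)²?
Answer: 9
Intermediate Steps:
(39 - 36)² = 3² = 9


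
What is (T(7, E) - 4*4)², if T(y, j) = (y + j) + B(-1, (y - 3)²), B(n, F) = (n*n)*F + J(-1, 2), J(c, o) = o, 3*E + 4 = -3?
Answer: 400/9 ≈ 44.444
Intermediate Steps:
E = -7/3 (E = -4/3 + (⅓)*(-3) = -4/3 - 1 = -7/3 ≈ -2.3333)
B(n, F) = 2 + F*n² (B(n, F) = (n*n)*F + 2 = n²*F + 2 = F*n² + 2 = 2 + F*n²)
T(y, j) = 2 + j + y + (-3 + y)² (T(y, j) = (y + j) + (2 + (y - 3)²*(-1)²) = (j + y) + (2 + (-3 + y)²*1) = (j + y) + (2 + (-3 + y)²) = 2 + j + y + (-3 + y)²)
(T(7, E) - 4*4)² = ((2 - 7/3 + 7 + (-3 + 7)²) - 4*4)² = ((2 - 7/3 + 7 + 4²) - 16)² = ((2 - 7/3 + 7 + 16) - 16)² = (68/3 - 16)² = (20/3)² = 400/9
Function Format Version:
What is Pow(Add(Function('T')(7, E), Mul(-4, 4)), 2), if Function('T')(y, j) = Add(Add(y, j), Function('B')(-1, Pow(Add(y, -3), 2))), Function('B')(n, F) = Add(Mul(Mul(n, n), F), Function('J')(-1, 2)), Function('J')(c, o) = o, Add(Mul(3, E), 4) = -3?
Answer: Rational(400, 9) ≈ 44.444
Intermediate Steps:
E = Rational(-7, 3) (E = Add(Rational(-4, 3), Mul(Rational(1, 3), -3)) = Add(Rational(-4, 3), -1) = Rational(-7, 3) ≈ -2.3333)
Function('B')(n, F) = Add(2, Mul(F, Pow(n, 2))) (Function('B')(n, F) = Add(Mul(Mul(n, n), F), 2) = Add(Mul(Pow(n, 2), F), 2) = Add(Mul(F, Pow(n, 2)), 2) = Add(2, Mul(F, Pow(n, 2))))
Function('T')(y, j) = Add(2, j, y, Pow(Add(-3, y), 2)) (Function('T')(y, j) = Add(Add(y, j), Add(2, Mul(Pow(Add(y, -3), 2), Pow(-1, 2)))) = Add(Add(j, y), Add(2, Mul(Pow(Add(-3, y), 2), 1))) = Add(Add(j, y), Add(2, Pow(Add(-3, y), 2))) = Add(2, j, y, Pow(Add(-3, y), 2)))
Pow(Add(Function('T')(7, E), Mul(-4, 4)), 2) = Pow(Add(Add(2, Rational(-7, 3), 7, Pow(Add(-3, 7), 2)), Mul(-4, 4)), 2) = Pow(Add(Add(2, Rational(-7, 3), 7, Pow(4, 2)), -16), 2) = Pow(Add(Add(2, Rational(-7, 3), 7, 16), -16), 2) = Pow(Add(Rational(68, 3), -16), 2) = Pow(Rational(20, 3), 2) = Rational(400, 9)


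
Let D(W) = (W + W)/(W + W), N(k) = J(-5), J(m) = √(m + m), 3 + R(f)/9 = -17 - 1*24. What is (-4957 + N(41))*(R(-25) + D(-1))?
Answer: 1958015 - 395*I*√10 ≈ 1.958e+6 - 1249.1*I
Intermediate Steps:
R(f) = -396 (R(f) = -27 + 9*(-17 - 1*24) = -27 + 9*(-17 - 24) = -27 + 9*(-41) = -27 - 369 = -396)
J(m) = √2*√m (J(m) = √(2*m) = √2*√m)
N(k) = I*√10 (N(k) = √2*√(-5) = √2*(I*√5) = I*√10)
D(W) = 1 (D(W) = (2*W)/((2*W)) = (2*W)*(1/(2*W)) = 1)
(-4957 + N(41))*(R(-25) + D(-1)) = (-4957 + I*√10)*(-396 + 1) = (-4957 + I*√10)*(-395) = 1958015 - 395*I*√10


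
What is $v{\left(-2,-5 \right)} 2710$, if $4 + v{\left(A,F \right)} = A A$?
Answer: $0$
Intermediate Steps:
$v{\left(A,F \right)} = -4 + A^{2}$ ($v{\left(A,F \right)} = -4 + A A = -4 + A^{2}$)
$v{\left(-2,-5 \right)} 2710 = \left(-4 + \left(-2\right)^{2}\right) 2710 = \left(-4 + 4\right) 2710 = 0 \cdot 2710 = 0$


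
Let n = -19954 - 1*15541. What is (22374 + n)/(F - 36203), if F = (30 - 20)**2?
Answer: 13121/36103 ≈ 0.36343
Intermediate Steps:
n = -35495 (n = -19954 - 15541 = -35495)
F = 100 (F = 10**2 = 100)
(22374 + n)/(F - 36203) = (22374 - 35495)/(100 - 36203) = -13121/(-36103) = -13121*(-1/36103) = 13121/36103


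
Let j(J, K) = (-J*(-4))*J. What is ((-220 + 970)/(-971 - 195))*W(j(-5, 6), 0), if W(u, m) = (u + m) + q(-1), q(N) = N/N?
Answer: -37875/583 ≈ -64.966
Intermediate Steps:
q(N) = 1
j(J, K) = 4*J**2 (j(J, K) = (4*J)*J = 4*J**2)
W(u, m) = 1 + m + u (W(u, m) = (u + m) + 1 = (m + u) + 1 = 1 + m + u)
((-220 + 970)/(-971 - 195))*W(j(-5, 6), 0) = ((-220 + 970)/(-971 - 195))*(1 + 0 + 4*(-5)**2) = (750/(-1166))*(1 + 0 + 4*25) = (750*(-1/1166))*(1 + 0 + 100) = -375/583*101 = -37875/583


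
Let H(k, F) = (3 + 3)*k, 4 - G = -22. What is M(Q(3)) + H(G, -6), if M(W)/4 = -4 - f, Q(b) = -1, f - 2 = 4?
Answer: 116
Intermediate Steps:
G = 26 (G = 4 - 1*(-22) = 4 + 22 = 26)
f = 6 (f = 2 + 4 = 6)
H(k, F) = 6*k
M(W) = -40 (M(W) = 4*(-4 - 1*6) = 4*(-4 - 6) = 4*(-10) = -40)
M(Q(3)) + H(G, -6) = -40 + 6*26 = -40 + 156 = 116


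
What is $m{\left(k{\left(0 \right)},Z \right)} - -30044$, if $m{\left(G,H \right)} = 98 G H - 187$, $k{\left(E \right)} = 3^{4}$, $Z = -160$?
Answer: $-1240223$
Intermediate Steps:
$k{\left(E \right)} = 81$
$m{\left(G,H \right)} = -187 + 98 G H$ ($m{\left(G,H \right)} = 98 G H - 187 = -187 + 98 G H$)
$m{\left(k{\left(0 \right)},Z \right)} - -30044 = \left(-187 + 98 \cdot 81 \left(-160\right)\right) - -30044 = \left(-187 - 1270080\right) + 30044 = -1270267 + 30044 = -1240223$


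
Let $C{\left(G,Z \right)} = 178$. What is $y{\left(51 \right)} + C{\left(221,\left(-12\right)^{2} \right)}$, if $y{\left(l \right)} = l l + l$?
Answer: $2830$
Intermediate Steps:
$y{\left(l \right)} = l + l^{2}$ ($y{\left(l \right)} = l^{2} + l = l + l^{2}$)
$y{\left(51 \right)} + C{\left(221,\left(-12\right)^{2} \right)} = 51 \left(1 + 51\right) + 178 = 51 \cdot 52 + 178 = 2652 + 178 = 2830$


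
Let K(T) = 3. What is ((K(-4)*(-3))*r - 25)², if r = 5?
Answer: 4900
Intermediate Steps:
((K(-4)*(-3))*r - 25)² = ((3*(-3))*5 - 25)² = (-9*5 - 25)² = (-45 - 25)² = (-70)² = 4900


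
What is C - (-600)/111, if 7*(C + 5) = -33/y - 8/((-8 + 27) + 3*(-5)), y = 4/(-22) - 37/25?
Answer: 349942/118363 ≈ 2.9565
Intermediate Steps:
y = -457/275 (y = 4*(-1/22) - 37*1/25 = -2/11 - 37/25 = -457/275 ≈ -1.6618)
C = -7834/3199 (C = -5 + (-33/(-457/275) - 8/((-8 + 27) + 3*(-5)))/7 = -5 + (-33*(-275/457) - 8/(19 - 15))/7 = -5 + (9075/457 - 8/4)/7 = -5 + (9075/457 - 8*1/4)/7 = -5 + (9075/457 - 2)/7 = -5 + (1/7)*(8161/457) = -5 + 8161/3199 = -7834/3199 ≈ -2.4489)
C - (-600)/111 = -7834/3199 - (-600)/111 = -7834/3199 - 8*(-25/37) = -7834/3199 + 200/37 = 349942/118363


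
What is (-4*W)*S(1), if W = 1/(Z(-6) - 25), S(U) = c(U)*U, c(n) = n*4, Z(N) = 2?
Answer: 16/23 ≈ 0.69565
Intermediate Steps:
c(n) = 4*n
S(U) = 4*U**2 (S(U) = (4*U)*U = 4*U**2)
W = -1/23 (W = 1/(2 - 25) = 1/(-23) = -1/23 ≈ -0.043478)
(-4*W)*S(1) = (-4*(-1/23))*(4*1**2) = 4*(4*1)/23 = (4/23)*4 = 16/23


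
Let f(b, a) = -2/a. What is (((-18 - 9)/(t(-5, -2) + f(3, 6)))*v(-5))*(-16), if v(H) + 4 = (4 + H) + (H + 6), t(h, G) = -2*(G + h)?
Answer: -5184/41 ≈ -126.44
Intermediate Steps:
t(h, G) = -2*G - 2*h
v(H) = 6 + 2*H (v(H) = -4 + ((4 + H) + (H + 6)) = -4 + ((4 + H) + (6 + H)) = -4 + (10 + 2*H) = 6 + 2*H)
(((-18 - 9)/(t(-5, -2) + f(3, 6)))*v(-5))*(-16) = (((-18 - 9)/((-2*(-2) - 2*(-5)) - 2/6))*(6 + 2*(-5)))*(-16) = ((-27/((4 + 10) - 2*⅙))*(6 - 10))*(-16) = (-27/(14 - ⅓)*(-4))*(-16) = (-27/41/3*(-4))*(-16) = (-27*3/41*(-4))*(-16) = -81/41*(-4)*(-16) = (324/41)*(-16) = -5184/41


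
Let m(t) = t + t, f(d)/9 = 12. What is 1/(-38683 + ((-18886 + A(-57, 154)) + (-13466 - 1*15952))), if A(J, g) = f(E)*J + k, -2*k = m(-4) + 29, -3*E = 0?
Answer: -2/186307 ≈ -1.0735e-5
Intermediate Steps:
E = 0 (E = -⅓*0 = 0)
f(d) = 108 (f(d) = 9*12 = 108)
m(t) = 2*t
k = -21/2 (k = -(2*(-4) + 29)/2 = -(-8 + 29)/2 = -½*21 = -21/2 ≈ -10.500)
A(J, g) = -21/2 + 108*J (A(J, g) = 108*J - 21/2 = -21/2 + 108*J)
1/(-38683 + ((-18886 + A(-57, 154)) + (-13466 - 1*15952))) = 1/(-38683 + ((-18886 + (-21/2 + 108*(-57))) + (-13466 - 1*15952))) = 1/(-38683 + ((-18886 + (-21/2 - 6156)) + (-13466 - 15952))) = 1/(-38683 + ((-18886 - 12333/2) - 29418)) = 1/(-38683 + (-50105/2 - 29418)) = 1/(-38683 - 108941/2) = 1/(-186307/2) = -2/186307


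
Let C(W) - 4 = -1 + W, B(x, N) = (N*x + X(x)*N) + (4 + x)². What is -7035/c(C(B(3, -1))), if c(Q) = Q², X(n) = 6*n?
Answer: -7035/961 ≈ -7.3205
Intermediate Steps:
B(x, N) = (4 + x)² + 7*N*x (B(x, N) = (N*x + (6*x)*N) + (4 + x)² = (N*x + 6*N*x) + (4 + x)² = 7*N*x + (4 + x)² = (4 + x)² + 7*N*x)
C(W) = 3 + W (C(W) = 4 + (-1 + W) = 3 + W)
-7035/c(C(B(3, -1))) = -7035/(3 + ((4 + 3)² + 7*(-1)*3))² = -7035/(3 + (7² - 21))² = -7035/(3 + (49 - 21))² = -7035/(3 + 28)² = -7035/(31²) = -7035/961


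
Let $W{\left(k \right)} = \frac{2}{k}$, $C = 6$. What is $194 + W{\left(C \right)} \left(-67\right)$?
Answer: $\frac{515}{3} \approx 171.67$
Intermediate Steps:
$194 + W{\left(C \right)} \left(-67\right) = 194 + \frac{2}{6} \left(-67\right) = 194 + 2 \cdot \frac{1}{6} \left(-67\right) = 194 + \frac{1}{3} \left(-67\right) = 194 - \frac{67}{3} = \frac{515}{3}$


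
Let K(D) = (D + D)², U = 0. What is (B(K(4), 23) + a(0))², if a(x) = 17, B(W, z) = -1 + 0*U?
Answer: 256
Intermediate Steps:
K(D) = 4*D² (K(D) = (2*D)² = 4*D²)
B(W, z) = -1 (B(W, z) = -1 + 0*0 = -1 + 0 = -1)
(B(K(4), 23) + a(0))² = (-1 + 17)² = 16² = 256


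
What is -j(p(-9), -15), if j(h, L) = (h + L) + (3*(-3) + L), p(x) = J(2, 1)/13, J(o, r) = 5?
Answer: 502/13 ≈ 38.615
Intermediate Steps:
p(x) = 5/13
j(h, L) = -9 + h + 2*L (j(h, L) = (L + h) + (-9 + L) = -9 + h + 2*L)
-j(p(-9), -15) = -(-9 + 5/13 + 2*(-15)) = -(-9 + 5/13 - 30) = -1*(-502/13) = 502/13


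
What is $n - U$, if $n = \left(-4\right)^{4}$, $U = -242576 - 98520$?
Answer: $341352$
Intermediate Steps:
$U = -341096$
$n = 256$
$n - U = 256 - -341096 = 256 + 341096 = 341352$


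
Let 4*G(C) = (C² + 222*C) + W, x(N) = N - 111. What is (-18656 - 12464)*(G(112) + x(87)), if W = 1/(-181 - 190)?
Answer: -107696602780/371 ≈ -2.9029e+8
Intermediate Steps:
x(N) = -111 + N
W = -1/371 (W = 1/(-371) = -1/371 ≈ -0.0026954)
G(C) = -1/1484 + C²/4 + 111*C/2 (G(C) = ((C² + 222*C) - 1/371)/4 = (-1/371 + C² + 222*C)/4 = -1/1484 + C²/4 + 111*C/2)
(-18656 - 12464)*(G(112) + x(87)) = (-18656 - 12464)*((-1/1484 + (¼)*112² + (111/2)*112) + (-111 + 87)) = -31120*((-1/1484 + (¼)*12544 + 6216) - 24) = -31120*((-1/1484 + 3136 + 6216) - 24) = -31120*(13878367/1484 - 24) = -31120*13842751/1484 = -107696602780/371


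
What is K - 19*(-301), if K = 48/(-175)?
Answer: 1000777/175 ≈ 5718.7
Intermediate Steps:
K = -48/175 (K = 48*(-1/175) = -48/175 ≈ -0.27429)
K - 19*(-301) = -48/175 - 19*(-301) = -48/175 + 5719 = 1000777/175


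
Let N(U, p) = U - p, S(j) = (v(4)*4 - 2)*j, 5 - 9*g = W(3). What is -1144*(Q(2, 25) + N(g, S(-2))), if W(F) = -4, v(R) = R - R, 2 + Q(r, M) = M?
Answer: -22880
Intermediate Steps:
Q(r, M) = -2 + M
v(R) = 0
g = 1 (g = 5/9 - 1/9*(-4) = 5/9 + 4/9 = 1)
S(j) = -2*j (S(j) = (0*4 - 2)*j = (0 - 2)*j = -2*j)
-1144*(Q(2, 25) + N(g, S(-2))) = -1144*((-2 + 25) + (1 - (-2)*(-2))) = -1144*(23 + (1 - 1*4)) = -1144*(23 + (1 - 4)) = -1144*(23 - 3) = -1144*20 = -22880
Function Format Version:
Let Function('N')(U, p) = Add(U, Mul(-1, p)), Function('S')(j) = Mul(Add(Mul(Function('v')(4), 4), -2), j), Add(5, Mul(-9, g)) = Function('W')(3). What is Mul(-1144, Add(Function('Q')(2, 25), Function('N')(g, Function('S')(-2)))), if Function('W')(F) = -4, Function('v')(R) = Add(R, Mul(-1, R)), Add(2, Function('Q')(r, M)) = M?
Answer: -22880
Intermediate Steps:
Function('Q')(r, M) = Add(-2, M)
Function('v')(R) = 0
g = 1 (g = Add(Rational(5, 9), Mul(Rational(-1, 9), -4)) = Add(Rational(5, 9), Rational(4, 9)) = 1)
Function('S')(j) = Mul(-2, j) (Function('S')(j) = Mul(Add(Mul(0, 4), -2), j) = Mul(Add(0, -2), j) = Mul(-2, j))
Mul(-1144, Add(Function('Q')(2, 25), Function('N')(g, Function('S')(-2)))) = Mul(-1144, Add(Add(-2, 25), Add(1, Mul(-1, Mul(-2, -2))))) = Mul(-1144, Add(23, Add(1, Mul(-1, 4)))) = Mul(-1144, Add(23, Add(1, -4))) = Mul(-1144, Add(23, -3)) = Mul(-1144, 20) = -22880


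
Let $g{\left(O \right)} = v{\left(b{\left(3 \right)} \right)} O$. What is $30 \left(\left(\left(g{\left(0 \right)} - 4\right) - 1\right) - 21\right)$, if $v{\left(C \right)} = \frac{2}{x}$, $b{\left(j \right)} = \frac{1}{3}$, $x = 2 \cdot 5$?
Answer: $-780$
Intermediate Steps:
$x = 10$
$b{\left(j \right)} = \frac{1}{3}$
$v{\left(C \right)} = \frac{1}{5}$ ($v{\left(C \right)} = \frac{2}{10} = 2 \cdot \frac{1}{10} = \frac{1}{5}$)
$g{\left(O \right)} = \frac{O}{5}$
$30 \left(\left(\left(g{\left(0 \right)} - 4\right) - 1\right) - 21\right) = 30 \left(\left(\left(\frac{1}{5} \cdot 0 - 4\right) - 1\right) - 21\right) = 30 \left(\left(\left(0 - 4\right) - 1\right) - 21\right) = 30 \left(\left(-4 - 1\right) - 21\right) = 30 \left(-5 - 21\right) = 30 \left(-26\right) = -780$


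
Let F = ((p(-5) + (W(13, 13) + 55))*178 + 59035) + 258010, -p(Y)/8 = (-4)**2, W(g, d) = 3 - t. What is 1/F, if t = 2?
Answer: 1/304229 ≈ 3.2870e-6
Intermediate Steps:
W(g, d) = 1 (W(g, d) = 3 - 1*2 = 3 - 2 = 1)
p(Y) = -128 (p(Y) = -8*(-4)**2 = -8*16 = -128)
F = 304229 (F = ((-128 + (1 + 55))*178 + 59035) + 258010 = ((-128 + 56)*178 + 59035) + 258010 = (-72*178 + 59035) + 258010 = (-12816 + 59035) + 258010 = 46219 + 258010 = 304229)
1/F = 1/304229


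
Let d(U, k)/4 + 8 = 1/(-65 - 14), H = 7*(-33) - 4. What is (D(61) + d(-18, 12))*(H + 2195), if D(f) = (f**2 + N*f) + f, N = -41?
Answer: 193387320/79 ≈ 2.4479e+6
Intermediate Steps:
H = -235 (H = -231 - 4 = -235)
d(U, k) = -2532/79 (d(U, k) = -32 + 4/(-65 - 14) = -32 + 4/(-79) = -32 + 4*(-1/79) = -32 - 4/79 = -2532/79)
D(f) = f**2 - 40*f (D(f) = (f**2 - 41*f) + f = f**2 - 40*f)
(D(61) + d(-18, 12))*(H + 2195) = (61*(-40 + 61) - 2532/79)*(-235 + 2195) = (61*21 - 2532/79)*1960 = (1281 - 2532/79)*1960 = (98667/79)*1960 = 193387320/79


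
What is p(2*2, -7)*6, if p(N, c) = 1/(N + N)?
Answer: 3/4 ≈ 0.75000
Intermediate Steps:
p(N, c) = 1/(2*N)
p(2*2, -7)*6 = (1/(2*((2*2))))*6 = ((1/2)/4)*6 = ((1/2)*(1/4))*6 = (1/8)*6 = 3/4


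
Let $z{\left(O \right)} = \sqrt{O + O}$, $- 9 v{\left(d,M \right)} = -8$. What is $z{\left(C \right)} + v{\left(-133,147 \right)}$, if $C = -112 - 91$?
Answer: $\frac{8}{9} + i \sqrt{406} \approx 0.88889 + 20.149 i$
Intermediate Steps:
$v{\left(d,M \right)} = \frac{8}{9}$ ($v{\left(d,M \right)} = \left(- \frac{1}{9}\right) \left(-8\right) = \frac{8}{9}$)
$C = -203$ ($C = -112 - 91 = -203$)
$z{\left(O \right)} = \sqrt{2} \sqrt{O}$ ($z{\left(O \right)} = \sqrt{2 O} = \sqrt{2} \sqrt{O}$)
$z{\left(C \right)} + v{\left(-133,147 \right)} = \sqrt{2} \sqrt{-203} + \frac{8}{9} = \sqrt{2} i \sqrt{203} + \frac{8}{9} = i \sqrt{406} + \frac{8}{9} = \frac{8}{9} + i \sqrt{406}$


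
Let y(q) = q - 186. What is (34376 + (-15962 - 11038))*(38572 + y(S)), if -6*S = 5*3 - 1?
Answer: 849353776/3 ≈ 2.8312e+8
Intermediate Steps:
S = -7/3 (S = -(5*3 - 1)/6 = -(15 - 1)/6 = -⅙*14 = -7/3 ≈ -2.3333)
y(q) = -186 + q
(34376 + (-15962 - 11038))*(38572 + y(S)) = (34376 + (-15962 - 11038))*(38572 + (-186 - 7/3)) = (34376 - 27000)*(38572 - 565/3) = 7376*(115151/3) = 849353776/3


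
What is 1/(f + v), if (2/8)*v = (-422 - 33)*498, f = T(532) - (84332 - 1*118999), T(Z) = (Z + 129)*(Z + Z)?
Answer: -1/168389 ≈ -5.9386e-6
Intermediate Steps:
T(Z) = 2*Z*(129 + Z) (T(Z) = (129 + Z)*(2*Z) = 2*Z*(129 + Z))
f = 737971 (f = 2*532*(129 + 532) - (84332 - 1*118999) = 2*532*661 - (84332 - 118999) = 703304 - 1*(-34667) = 703304 + 34667 = 737971)
v = -906360 (v = 4*((-422 - 33)*498) = 4*(-455*498) = 4*(-226590) = -906360)
1/(f + v) = 1/(737971 - 906360) = 1/(-168389) = -1/168389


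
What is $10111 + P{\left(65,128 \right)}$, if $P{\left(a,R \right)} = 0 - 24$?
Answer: $10087$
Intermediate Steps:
$P{\left(a,R \right)} = -24$ ($P{\left(a,R \right)} = 0 - 24 = -24$)
$10111 + P{\left(65,128 \right)} = 10111 - 24 = 10087$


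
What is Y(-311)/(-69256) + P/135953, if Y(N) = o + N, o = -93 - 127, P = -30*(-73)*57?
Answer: 8717417523/9415560968 ≈ 0.92585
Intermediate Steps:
P = 124830 (P = 2190*57 = 124830)
o = -220
Y(N) = -220 + N
Y(-311)/(-69256) + P/135953 = (-220 - 311)/(-69256) + 124830/135953 = -531*(-1/69256) + 124830*(1/135953) = 531/69256 + 124830/135953 = 8717417523/9415560968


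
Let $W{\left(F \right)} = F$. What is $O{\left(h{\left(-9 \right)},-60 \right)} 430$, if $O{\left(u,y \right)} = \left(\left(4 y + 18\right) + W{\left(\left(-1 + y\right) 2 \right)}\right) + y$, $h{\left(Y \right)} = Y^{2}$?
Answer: $-173720$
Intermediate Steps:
$O{\left(u,y \right)} = 16 + 7 y$ ($O{\left(u,y \right)} = \left(\left(4 y + 18\right) + \left(-1 + y\right) 2\right) + y = \left(\left(18 + 4 y\right) + \left(-2 + 2 y\right)\right) + y = \left(16 + 6 y\right) + y = 16 + 7 y$)
$O{\left(h{\left(-9 \right)},-60 \right)} 430 = \left(16 + 7 \left(-60\right)\right) 430 = \left(16 - 420\right) 430 = \left(-404\right) 430 = -173720$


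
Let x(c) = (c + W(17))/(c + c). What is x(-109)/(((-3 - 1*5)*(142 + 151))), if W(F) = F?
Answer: -23/127748 ≈ -0.00018004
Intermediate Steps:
x(c) = (17 + c)/(2*c) (x(c) = (c + 17)/(c + c) = (17 + c)/((2*c)) = (17 + c)*(1/(2*c)) = (17 + c)/(2*c))
x(-109)/(((-3 - 1*5)*(142 + 151))) = ((½)*(17 - 109)/(-109))/(((-3 - 1*5)*(142 + 151))) = ((½)*(-1/109)*(-92))/(((-3 - 5)*293)) = 46/(109*((-8*293))) = (46/109)/(-2344) = (46/109)*(-1/2344) = -23/127748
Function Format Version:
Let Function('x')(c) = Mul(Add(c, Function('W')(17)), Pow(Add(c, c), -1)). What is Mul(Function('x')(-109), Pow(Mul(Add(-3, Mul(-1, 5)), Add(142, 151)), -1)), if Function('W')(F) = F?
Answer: Rational(-23, 127748) ≈ -0.00018004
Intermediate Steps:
Function('x')(c) = Mul(Rational(1, 2), Pow(c, -1), Add(17, c)) (Function('x')(c) = Mul(Add(c, 17), Pow(Add(c, c), -1)) = Mul(Add(17, c), Pow(Mul(2, c), -1)) = Mul(Add(17, c), Mul(Rational(1, 2), Pow(c, -1))) = Mul(Rational(1, 2), Pow(c, -1), Add(17, c)))
Mul(Function('x')(-109), Pow(Mul(Add(-3, Mul(-1, 5)), Add(142, 151)), -1)) = Mul(Mul(Rational(1, 2), Pow(-109, -1), Add(17, -109)), Pow(Mul(Add(-3, Mul(-1, 5)), Add(142, 151)), -1)) = Mul(Mul(Rational(1, 2), Rational(-1, 109), -92), Pow(Mul(Add(-3, -5), 293), -1)) = Mul(Rational(46, 109), Pow(Mul(-8, 293), -1)) = Mul(Rational(46, 109), Pow(-2344, -1)) = Mul(Rational(46, 109), Rational(-1, 2344)) = Rational(-23, 127748)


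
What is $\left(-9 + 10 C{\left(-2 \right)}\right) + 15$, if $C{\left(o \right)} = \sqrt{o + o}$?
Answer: $6 + 20 i \approx 6.0 + 20.0 i$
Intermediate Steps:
$C{\left(o \right)} = \sqrt{2} \sqrt{o}$ ($C{\left(o \right)} = \sqrt{2 o} = \sqrt{2} \sqrt{o}$)
$\left(-9 + 10 C{\left(-2 \right)}\right) + 15 = \left(-9 + 10 \sqrt{2} \sqrt{-2}\right) + 15 = \left(-9 + 10 \sqrt{2} i \sqrt{2}\right) + 15 = \left(-9 + 10 \cdot 2 i\right) + 15 = \left(-9 + 20 i\right) + 15 = 6 + 20 i$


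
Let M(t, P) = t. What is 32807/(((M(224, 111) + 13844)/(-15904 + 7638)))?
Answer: -135591331/7034 ≈ -19277.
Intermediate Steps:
32807/(((M(224, 111) + 13844)/(-15904 + 7638))) = 32807/(((224 + 13844)/(-15904 + 7638))) = 32807/((14068/(-8266))) = 32807/((14068*(-1/8266))) = 32807/(-7034/4133) = 32807*(-4133/7034) = -135591331/7034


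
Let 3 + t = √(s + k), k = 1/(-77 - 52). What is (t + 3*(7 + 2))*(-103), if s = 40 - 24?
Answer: -2472 - 103*√266127/129 ≈ -2883.9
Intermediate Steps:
s = 16
k = -1/129 (k = 1/(-129) = -1/129 ≈ -0.0077519)
t = -3 + √266127/129 (t = -3 + √(16 - 1/129) = -3 + √(2063/129) = -3 + √266127/129 ≈ 0.99903)
(t + 3*(7 + 2))*(-103) = ((-3 + √266127/129) + 3*(7 + 2))*(-103) = ((-3 + √266127/129) + 3*9)*(-103) = ((-3 + √266127/129) + 27)*(-103) = (24 + √266127/129)*(-103) = -2472 - 103*√266127/129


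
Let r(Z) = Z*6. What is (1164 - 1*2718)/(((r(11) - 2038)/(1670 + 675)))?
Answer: 1822065/986 ≈ 1847.9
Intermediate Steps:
r(Z) = 6*Z
(1164 - 1*2718)/(((r(11) - 2038)/(1670 + 675))) = (1164 - 1*2718)/(((6*11 - 2038)/(1670 + 675))) = (1164 - 2718)/(((66 - 2038)/2345)) = -1554/((-1972*1/2345)) = -1554/(-1972/2345) = -1554*(-2345/1972) = 1822065/986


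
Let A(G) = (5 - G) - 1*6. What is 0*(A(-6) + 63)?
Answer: 0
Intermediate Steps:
A(G) = -1 - G (A(G) = (5 - G) - 6 = -1 - G)
0*(A(-6) + 63) = 0*((-1 - 1*(-6)) + 63) = 0*((-1 + 6) + 63) = 0*(5 + 63) = 0*68 = 0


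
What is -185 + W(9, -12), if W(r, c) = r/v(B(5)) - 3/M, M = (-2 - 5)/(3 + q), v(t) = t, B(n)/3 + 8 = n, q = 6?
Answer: -1275/7 ≈ -182.14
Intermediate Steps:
B(n) = -24 + 3*n
M = -7/9 (M = (-2 - 5)/(3 + 6) = -7/9 ≈ -0.77778)
W(r, c) = 27/7 - r/9 (W(r, c) = r/(-24 + 3*5) - 3/(-7/9) = r/(-24 + 15) - 3*(-9/7) = r/(-9) + 27/7 = r*(-⅑) + 27/7 = -r/9 + 27/7 = 27/7 - r/9)
-185 + W(9, -12) = -185 + (27/7 - ⅑*9) = -185 + (27/7 - 1) = -185 + 20/7 = -1275/7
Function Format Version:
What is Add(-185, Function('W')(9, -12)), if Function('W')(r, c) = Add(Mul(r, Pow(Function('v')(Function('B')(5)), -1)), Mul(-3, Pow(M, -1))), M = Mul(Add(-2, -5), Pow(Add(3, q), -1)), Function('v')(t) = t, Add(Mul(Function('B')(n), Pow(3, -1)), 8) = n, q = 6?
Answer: Rational(-1275, 7) ≈ -182.14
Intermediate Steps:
Function('B')(n) = Add(-24, Mul(3, n))
M = Rational(-7, 9) (M = Mul(Add(-2, -5), Pow(Add(3, 6), -1)) = Mul(-7, Pow(9, -1)) = Mul(-7, Rational(1, 9)) = Rational(-7, 9) ≈ -0.77778)
Function('W')(r, c) = Add(Rational(27, 7), Mul(Rational(-1, 9), r)) (Function('W')(r, c) = Add(Mul(r, Pow(Add(-24, Mul(3, 5)), -1)), Mul(-3, Pow(Rational(-7, 9), -1))) = Add(Mul(r, Pow(Add(-24, 15), -1)), Mul(-3, Rational(-9, 7))) = Add(Mul(r, Pow(-9, -1)), Rational(27, 7)) = Add(Mul(r, Rational(-1, 9)), Rational(27, 7)) = Add(Mul(Rational(-1, 9), r), Rational(27, 7)) = Add(Rational(27, 7), Mul(Rational(-1, 9), r)))
Add(-185, Function('W')(9, -12)) = Add(-185, Add(Rational(27, 7), Mul(Rational(-1, 9), 9))) = Add(-185, Add(Rational(27, 7), -1)) = Add(-185, Rational(20, 7)) = Rational(-1275, 7)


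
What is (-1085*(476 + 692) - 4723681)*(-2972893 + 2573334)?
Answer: 2393742386199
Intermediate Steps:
(-1085*(476 + 692) - 4723681)*(-2972893 + 2573334) = (-1085*1168 - 4723681)*(-399559) = (-1267280 - 4723681)*(-399559) = -5990961*(-399559) = 2393742386199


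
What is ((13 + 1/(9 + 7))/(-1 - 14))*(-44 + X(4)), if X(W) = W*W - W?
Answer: 418/15 ≈ 27.867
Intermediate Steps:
X(W) = W² - W
((13 + 1/(9 + 7))/(-1 - 14))*(-44 + X(4)) = ((13 + 1/(9 + 7))/(-1 - 14))*(-44 + 4*(-1 + 4)) = ((13 + 1/16)/(-15))*(-44 + 4*3) = ((13 + 1/16)*(-1/15))*(-44 + 12) = ((209/16)*(-1/15))*(-32) = -209/240*(-32) = 418/15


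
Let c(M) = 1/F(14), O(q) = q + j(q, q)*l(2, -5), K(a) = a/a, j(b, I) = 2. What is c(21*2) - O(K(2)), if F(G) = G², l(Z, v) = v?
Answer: 1765/196 ≈ 9.0051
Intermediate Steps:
K(a) = 1
O(q) = -10 + q (O(q) = q + 2*(-5) = q - 10 = -10 + q)
c(M) = 1/196 (c(M) = 1/(14²) = 1/196)
c(21*2) - O(K(2)) = 1/196 - (-10 + 1) = 1/196 - 1*(-9) = 1/196 + 9 = 1765/196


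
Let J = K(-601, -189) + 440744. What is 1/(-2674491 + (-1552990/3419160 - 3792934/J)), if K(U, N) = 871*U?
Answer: -28285684932/75648525762068441 ≈ -3.7391e-7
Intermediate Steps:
J = -82727 (J = 871*(-601) + 440744 = -523471 + 440744 = -82727)
1/(-2674491 + (-1552990/3419160 - 3792934/J)) = 1/(-2674491 + (-1552990/3419160 - 3792934/(-82727))) = 1/(-2674491 + (-1552990*1/3419160 - 3792934*(-1/82727))) = 1/(-2674491 + (-155299/341916 + 3792934/82727)) = 1/(-2674491 + 1284017401171/28285684932) = 1/(-75648525762068441/28285684932) = -28285684932/75648525762068441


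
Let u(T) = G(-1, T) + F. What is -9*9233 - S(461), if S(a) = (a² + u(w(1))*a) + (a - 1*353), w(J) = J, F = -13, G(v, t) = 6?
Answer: -292499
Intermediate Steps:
u(T) = -7 (u(T) = 6 - 13 = -7)
S(a) = -353 + a² - 6*a (S(a) = (a² - 7*a) + (a - 1*353) = (a² - 7*a) + (a - 353) = (a² - 7*a) + (-353 + a) = -353 + a² - 6*a)
-9*9233 - S(461) = -9*9233 - (-353 + 461² - 6*461) = -83097 - (-353 + 212521 - 2766) = -83097 - 1*209402 = -83097 - 209402 = -292499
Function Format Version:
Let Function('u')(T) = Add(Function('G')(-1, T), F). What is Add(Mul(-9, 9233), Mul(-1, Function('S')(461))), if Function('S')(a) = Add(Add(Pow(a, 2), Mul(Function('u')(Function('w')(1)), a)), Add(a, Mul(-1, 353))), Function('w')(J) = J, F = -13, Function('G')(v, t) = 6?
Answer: -292499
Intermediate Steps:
Function('u')(T) = -7 (Function('u')(T) = Add(6, -13) = -7)
Function('S')(a) = Add(-353, Pow(a, 2), Mul(-6, a)) (Function('S')(a) = Add(Add(Pow(a, 2), Mul(-7, a)), Add(a, Mul(-1, 353))) = Add(Add(Pow(a, 2), Mul(-7, a)), Add(a, -353)) = Add(Add(Pow(a, 2), Mul(-7, a)), Add(-353, a)) = Add(-353, Pow(a, 2), Mul(-6, a)))
Add(Mul(-9, 9233), Mul(-1, Function('S')(461))) = Add(Mul(-9, 9233), Mul(-1, Add(-353, Pow(461, 2), Mul(-6, 461)))) = Add(-83097, Mul(-1, Add(-353, 212521, -2766))) = Add(-83097, Mul(-1, 209402)) = Add(-83097, -209402) = -292499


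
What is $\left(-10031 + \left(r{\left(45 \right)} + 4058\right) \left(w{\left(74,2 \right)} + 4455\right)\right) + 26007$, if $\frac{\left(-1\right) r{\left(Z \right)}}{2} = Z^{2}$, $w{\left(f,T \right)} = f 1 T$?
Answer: $52800$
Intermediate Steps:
$w{\left(f,T \right)} = T f$ ($w{\left(f,T \right)} = f T = T f$)
$r{\left(Z \right)} = - 2 Z^{2}$
$\left(-10031 + \left(r{\left(45 \right)} + 4058\right) \left(w{\left(74,2 \right)} + 4455\right)\right) + 26007 = \left(-10031 + \left(- 2 \cdot 45^{2} + 4058\right) \left(2 \cdot 74 + 4455\right)\right) + 26007 = \left(-10031 + \left(\left(-2\right) 2025 + 4058\right) \left(148 + 4455\right)\right) + 26007 = \left(-10031 + \left(-4050 + 4058\right) 4603\right) + 26007 = \left(-10031 + 8 \cdot 4603\right) + 26007 = \left(-10031 + 36824\right) + 26007 = 26793 + 26007 = 52800$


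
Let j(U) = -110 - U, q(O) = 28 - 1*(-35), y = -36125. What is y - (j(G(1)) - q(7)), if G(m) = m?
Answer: -35951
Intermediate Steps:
q(O) = 63 (q(O) = 28 + 35 = 63)
y - (j(G(1)) - q(7)) = -36125 - ((-110 - 1*1) - 1*63) = -36125 - ((-110 - 1) - 63) = -36125 - (-111 - 63) = -36125 - 1*(-174) = -36125 + 174 = -35951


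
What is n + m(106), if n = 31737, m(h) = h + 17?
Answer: 31860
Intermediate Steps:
m(h) = 17 + h
n + m(106) = 31737 + (17 + 106) = 31737 + 123 = 31860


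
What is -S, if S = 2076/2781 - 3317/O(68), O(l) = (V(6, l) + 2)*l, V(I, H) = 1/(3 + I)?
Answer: 26779667/1197684 ≈ 22.360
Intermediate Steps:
O(l) = 19*l/9 (O(l) = (1/(3 + 6) + 2)*l = (1/9 + 2)*l = 19*l/9)
S = -26779667/1197684 (S = 2076/2781 - 3317/((19/9)*68) = 2076*(1/2781) - 3317/1292/9 = 692/927 - 3317*9/1292 = 692/927 - 29853/1292 = -26779667/1197684 ≈ -22.360)
-S = -1*(-26779667/1197684) = 26779667/1197684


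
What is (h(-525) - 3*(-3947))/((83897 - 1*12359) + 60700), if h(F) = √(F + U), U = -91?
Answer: 11841/132238 + I*√154/66119 ≈ 0.089543 + 0.00018769*I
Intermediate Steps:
h(F) = √(-91 + F) (h(F) = √(F - 91) = √(-91 + F))
(h(-525) - 3*(-3947))/((83897 - 1*12359) + 60700) = (√(-91 - 525) - 3*(-3947))/((83897 - 1*12359) + 60700) = (√(-616) + 11841)/((83897 - 12359) + 60700) = (2*I*√154 + 11841)/(71538 + 60700) = (11841 + 2*I*√154)/132238 = (11841 + 2*I*√154)*(1/132238) = 11841/132238 + I*√154/66119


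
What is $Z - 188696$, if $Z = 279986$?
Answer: $91290$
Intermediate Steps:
$Z - 188696 = 279986 - 188696 = 91290$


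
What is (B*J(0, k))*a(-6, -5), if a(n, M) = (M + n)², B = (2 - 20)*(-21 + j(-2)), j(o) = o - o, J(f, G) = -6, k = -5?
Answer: -274428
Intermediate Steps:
j(o) = 0
B = 378 (B = (2 - 20)*(-21 + 0) = -18*(-21) = 378)
(B*J(0, k))*a(-6, -5) = (378*(-6))*(-5 - 6)² = -2268*(-11)² = -2268*121 = -274428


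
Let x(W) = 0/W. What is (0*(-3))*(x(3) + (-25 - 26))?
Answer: 0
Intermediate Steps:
x(W) = 0
(0*(-3))*(x(3) + (-25 - 26)) = (0*(-3))*(0 + (-25 - 26)) = 0*(0 - 51) = 0*(-51) = 0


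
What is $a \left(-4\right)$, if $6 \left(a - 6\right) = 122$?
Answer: $- \frac{316}{3} \approx -105.33$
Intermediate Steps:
$a = \frac{79}{3}$ ($a = 6 + \frac{1}{6} \cdot 122 = 6 + \frac{61}{3} = \frac{79}{3} \approx 26.333$)
$a \left(-4\right) = \frac{79}{3} \left(-4\right) = - \frac{316}{3}$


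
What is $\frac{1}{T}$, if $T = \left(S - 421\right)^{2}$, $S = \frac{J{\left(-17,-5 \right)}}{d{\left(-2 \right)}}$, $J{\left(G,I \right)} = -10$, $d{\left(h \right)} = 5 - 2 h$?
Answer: $\frac{81}{14432401} \approx 5.6124 \cdot 10^{-6}$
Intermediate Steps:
$S = - \frac{10}{9}$ ($S = - \frac{10}{5 - -4} = - \frac{10}{5 + 4} = - \frac{10}{9} \approx -1.1111$)
$T = \frac{14432401}{81}$ ($T = \left(- \frac{10}{9} - 421\right)^{2} = \left(- \frac{3799}{9}\right)^{2} = \frac{14432401}{81} \approx 1.7818 \cdot 10^{5}$)
$\frac{1}{T} = \frac{1}{\frac{14432401}{81}} = \frac{81}{14432401}$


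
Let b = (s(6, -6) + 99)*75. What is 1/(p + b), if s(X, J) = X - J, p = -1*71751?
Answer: -1/63426 ≈ -1.5766e-5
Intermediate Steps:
p = -71751
b = 8325 (b = ((6 - 1*(-6)) + 99)*75 = ((6 + 6) + 99)*75 = (12 + 99)*75 = 111*75 = 8325)
1/(p + b) = 1/(-71751 + 8325) = 1/(-63426) = -1/63426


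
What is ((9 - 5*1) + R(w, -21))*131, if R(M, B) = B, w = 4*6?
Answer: -2227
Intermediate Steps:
w = 24
((9 - 5*1) + R(w, -21))*131 = ((9 - 5*1) - 21)*131 = ((9 - 5) - 21)*131 = (4 - 21)*131 = -17*131 = -2227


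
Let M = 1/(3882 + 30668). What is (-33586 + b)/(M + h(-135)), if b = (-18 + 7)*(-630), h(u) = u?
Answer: 920964800/4664249 ≈ 197.45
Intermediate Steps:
b = 6930 (b = -11*(-630) = 6930)
M = 1/34550 ≈ 2.8944e-5
(-33586 + b)/(M + h(-135)) = (-33586 + 6930)/(1/34550 - 135) = -26656/(-4664249/34550) = -26656*(-34550/4664249) = 920964800/4664249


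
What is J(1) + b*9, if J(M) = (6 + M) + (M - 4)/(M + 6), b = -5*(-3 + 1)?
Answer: 676/7 ≈ 96.571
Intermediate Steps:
b = 10 (b = -5*(-2) = 10)
J(M) = 6 + M + (-4 + M)/(6 + M) (J(M) = (6 + M) + (-4 + M)/(6 + M) = 6 + M + (-4 + M)/(6 + M))
J(1) + b*9 = (32 + 1² + 13*1)/(6 + 1) + 10*9 = (32 + 1 + 13)/7 + 90 = (⅐)*46 + 90 = 46/7 + 90 = 676/7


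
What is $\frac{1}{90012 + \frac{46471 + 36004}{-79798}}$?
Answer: $\frac{79798}{7182695101} \approx 1.111 \cdot 10^{-5}$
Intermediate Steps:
$\frac{1}{90012 + \frac{46471 + 36004}{-79798}} = \frac{1}{90012 + 82475 \left(- \frac{1}{79798}\right)} = \frac{1}{90012 - \frac{82475}{79798}} = \frac{1}{\frac{7182695101}{79798}} = \frac{79798}{7182695101}$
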